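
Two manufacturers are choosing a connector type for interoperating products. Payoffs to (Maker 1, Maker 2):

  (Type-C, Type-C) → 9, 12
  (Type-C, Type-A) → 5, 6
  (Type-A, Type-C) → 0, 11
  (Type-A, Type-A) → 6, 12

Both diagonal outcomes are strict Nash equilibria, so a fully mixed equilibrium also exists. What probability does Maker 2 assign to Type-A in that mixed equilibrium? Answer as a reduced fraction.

9/10

Maker 2's mix q on Type-C must make Maker 1 indifferent between Type-C and Type-A.
Maker 1's payoff from Type-C: 9q + 5(1−q). From Type-A: 0q + 6(1−q).
Set equal: 9q = 1(1−q) → q = 1/10.
Probability on Type-A is 1 − 1/10 = 9/10.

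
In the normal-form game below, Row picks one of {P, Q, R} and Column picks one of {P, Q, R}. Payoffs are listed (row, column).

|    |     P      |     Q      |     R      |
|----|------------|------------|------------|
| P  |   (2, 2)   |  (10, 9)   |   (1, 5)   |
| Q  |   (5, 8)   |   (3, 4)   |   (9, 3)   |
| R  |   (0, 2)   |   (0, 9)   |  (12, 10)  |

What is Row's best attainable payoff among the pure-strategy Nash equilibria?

12

(P, Q) is a pure NE (Row: 10 ≥ 3; Column: 9 ≥ 5). Row gets 10.
(Q, P) is a pure NE (Row: 5 ≥ 2; Column: 8 ≥ 4). Row gets 5.
Both R is a pure NE (Row: 12 ≥ 9; Column: 10 ≥ 9). Row gets 12.
Every other cell has a profitable deviation for at least one player. Highest of {10, 5, 12} is 12.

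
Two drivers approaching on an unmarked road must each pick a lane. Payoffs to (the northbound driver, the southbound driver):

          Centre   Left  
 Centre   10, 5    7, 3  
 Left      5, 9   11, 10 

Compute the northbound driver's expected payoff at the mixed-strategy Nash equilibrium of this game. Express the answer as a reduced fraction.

25/3

The southbound driver mixes with probability q on Centre, chosen so the northbound driver is indifferent: 10q + 7(1−q) = 5q + 11(1−q) gives q = 4/9.
The northbound driver's expected payoff (from either row, since indifferent) is 10·4/9 + 7·5/9 = 25/3.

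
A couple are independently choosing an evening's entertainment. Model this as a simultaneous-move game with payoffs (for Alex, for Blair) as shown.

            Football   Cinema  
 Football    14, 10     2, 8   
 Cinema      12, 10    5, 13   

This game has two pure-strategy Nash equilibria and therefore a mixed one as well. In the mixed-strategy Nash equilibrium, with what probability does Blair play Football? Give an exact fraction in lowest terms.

Blair's mix q on Football must make Alex indifferent between Football and Cinema.
Alex's payoff from Football: 14q + 2(1−q). From Cinema: 12q + 5(1−q).
Set equal: 2q = 3(1−q) → q = 3/5.

3/5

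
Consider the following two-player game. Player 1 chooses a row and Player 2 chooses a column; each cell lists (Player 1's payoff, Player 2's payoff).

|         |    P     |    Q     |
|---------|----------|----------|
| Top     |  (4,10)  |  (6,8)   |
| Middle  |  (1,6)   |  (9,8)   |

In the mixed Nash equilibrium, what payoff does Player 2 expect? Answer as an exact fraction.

8

Player 1 mixes with probability p on Top, chosen so Player 2 is indifferent: 10p + 6(1−p) = 8p + 8(1−p) gives p = 1/2.
Player 2's expected payoff is 10·1/2 + 6·1/2 = 8.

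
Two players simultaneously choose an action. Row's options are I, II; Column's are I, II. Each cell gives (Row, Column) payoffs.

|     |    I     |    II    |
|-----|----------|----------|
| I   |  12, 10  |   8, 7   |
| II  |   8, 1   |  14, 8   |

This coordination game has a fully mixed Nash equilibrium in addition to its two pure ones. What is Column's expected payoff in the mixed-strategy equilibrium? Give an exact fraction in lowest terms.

73/10

Row mixes with probability p on I, chosen so Column is indifferent: 10p + 1(1−p) = 7p + 8(1−p) gives p = 7/10.
Column's expected payoff is 10·7/10 + 1·3/10 = 73/10.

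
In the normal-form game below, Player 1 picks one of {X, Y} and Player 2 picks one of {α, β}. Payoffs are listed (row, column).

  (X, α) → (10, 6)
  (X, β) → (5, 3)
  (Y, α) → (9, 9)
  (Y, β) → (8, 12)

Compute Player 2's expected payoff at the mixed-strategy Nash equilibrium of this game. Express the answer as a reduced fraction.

Player 1 mixes with probability p on X, chosen so Player 2 is indifferent: 6p + 9(1−p) = 3p + 12(1−p) gives p = 1/2.
Player 2's expected payoff is 6·1/2 + 9·1/2 = 15/2.

15/2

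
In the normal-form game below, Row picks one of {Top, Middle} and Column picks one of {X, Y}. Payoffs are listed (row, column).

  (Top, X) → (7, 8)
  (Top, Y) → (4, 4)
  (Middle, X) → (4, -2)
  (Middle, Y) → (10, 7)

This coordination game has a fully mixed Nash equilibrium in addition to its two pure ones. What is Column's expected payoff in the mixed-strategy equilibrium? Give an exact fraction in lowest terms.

Row mixes with probability p on Top, chosen so Column is indifferent: 8p + (-2)(1−p) = 4p + 7(1−p) gives p = 9/13.
Column's expected payoff is 8·9/13 + (-2)·4/13 = 64/13.

64/13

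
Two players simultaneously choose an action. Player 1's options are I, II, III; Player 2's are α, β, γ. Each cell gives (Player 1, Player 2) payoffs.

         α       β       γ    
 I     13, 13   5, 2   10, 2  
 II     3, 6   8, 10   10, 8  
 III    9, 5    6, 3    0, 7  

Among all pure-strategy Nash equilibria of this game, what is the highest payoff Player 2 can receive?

(I, α) is a pure NE (Player 1: 13 ≥ 9; Player 2: 13 ≥ 2). Player 2 gets 13.
(II, β) is a pure NE (Player 1: 8 ≥ 6; Player 2: 10 ≥ 8). Player 2 gets 10.
Every other cell has a profitable deviation for at least one player. Highest of {13, 10} is 13.

13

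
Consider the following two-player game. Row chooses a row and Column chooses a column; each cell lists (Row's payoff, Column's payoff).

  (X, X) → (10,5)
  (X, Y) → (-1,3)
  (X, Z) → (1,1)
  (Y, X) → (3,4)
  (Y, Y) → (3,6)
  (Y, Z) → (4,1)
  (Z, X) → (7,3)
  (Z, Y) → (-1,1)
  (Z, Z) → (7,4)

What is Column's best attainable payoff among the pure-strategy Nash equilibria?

Both X is a pure NE (Row: 10 ≥ 7; Column: 5 ≥ 3). Column gets 5.
Both Y is a pure NE (Row: 3 ≥ -1; Column: 6 ≥ 4). Column gets 6.
Both Z is a pure NE (Row: 7 ≥ 4; Column: 4 ≥ 3). Column gets 4.
Every other cell has a profitable deviation for at least one player. Highest of {5, 6, 4} is 6.

6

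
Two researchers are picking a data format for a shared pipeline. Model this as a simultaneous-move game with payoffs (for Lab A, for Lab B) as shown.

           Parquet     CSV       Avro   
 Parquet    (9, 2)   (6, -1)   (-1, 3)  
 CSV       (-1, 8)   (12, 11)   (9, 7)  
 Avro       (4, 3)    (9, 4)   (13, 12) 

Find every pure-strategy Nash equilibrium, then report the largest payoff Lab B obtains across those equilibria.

Both CSV is a pure NE (Lab A: 12 ≥ 9; Lab B: 11 ≥ 8). Lab B gets 11.
Both Avro is a pure NE (Lab A: 13 ≥ 9; Lab B: 12 ≥ 4). Lab B gets 12.
Every other cell has a profitable deviation for at least one player. Highest of {11, 12} is 12.

12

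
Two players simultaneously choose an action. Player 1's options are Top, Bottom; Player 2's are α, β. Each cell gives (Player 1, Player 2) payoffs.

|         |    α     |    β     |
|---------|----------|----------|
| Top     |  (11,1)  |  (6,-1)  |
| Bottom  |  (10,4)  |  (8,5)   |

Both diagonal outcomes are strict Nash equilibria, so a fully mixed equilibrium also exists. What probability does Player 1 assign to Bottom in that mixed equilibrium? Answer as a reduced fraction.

2/3

Player 1's mix p on Top must make Player 2 indifferent between α and β.
Player 2's payoff from α: 1p + 4(1−p). From β: (-1)p + 5(1−p).
Set equal: 2p = 1(1−p) → p = 1/3.
Probability on Bottom is 1 − 1/3 = 2/3.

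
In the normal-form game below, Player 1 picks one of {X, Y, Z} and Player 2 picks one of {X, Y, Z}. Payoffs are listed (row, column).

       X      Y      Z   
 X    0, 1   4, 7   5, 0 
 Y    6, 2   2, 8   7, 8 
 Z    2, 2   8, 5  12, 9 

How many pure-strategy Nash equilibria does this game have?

Both Z: Player 1 gets 12 (best alternative 7); Player 2 gets 9 (best alternative 5). Neither deviates — NE.
Both Y is not a NE: Player 1 would switch to Z (8 > 2).
No other cell survives both best-response checks, so there is 1 pure NE.

1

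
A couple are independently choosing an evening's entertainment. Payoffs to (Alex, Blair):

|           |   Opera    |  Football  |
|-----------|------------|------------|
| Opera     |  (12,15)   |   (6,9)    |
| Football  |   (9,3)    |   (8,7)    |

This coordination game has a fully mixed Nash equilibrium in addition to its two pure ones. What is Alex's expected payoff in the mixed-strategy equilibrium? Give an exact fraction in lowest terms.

Blair mixes with probability q on Opera, chosen so Alex is indifferent: 12q + 6(1−q) = 9q + 8(1−q) gives q = 2/5.
Alex's expected payoff (from either row, since indifferent) is 12·2/5 + 6·3/5 = 42/5.

42/5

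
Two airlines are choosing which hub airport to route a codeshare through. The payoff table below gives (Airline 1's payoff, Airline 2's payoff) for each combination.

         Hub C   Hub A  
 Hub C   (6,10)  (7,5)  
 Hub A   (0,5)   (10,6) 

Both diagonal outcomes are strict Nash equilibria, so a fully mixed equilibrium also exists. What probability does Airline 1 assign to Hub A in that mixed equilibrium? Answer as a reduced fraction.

Airline 1's mix p on Hub C must make Airline 2 indifferent between Hub C and Hub A.
Airline 2's payoff from Hub C: 10p + 5(1−p). From Hub A: 5p + 6(1−p).
Set equal: 5p = 1(1−p) → p = 1/6.
Probability on Hub A is 1 − 1/6 = 5/6.

5/6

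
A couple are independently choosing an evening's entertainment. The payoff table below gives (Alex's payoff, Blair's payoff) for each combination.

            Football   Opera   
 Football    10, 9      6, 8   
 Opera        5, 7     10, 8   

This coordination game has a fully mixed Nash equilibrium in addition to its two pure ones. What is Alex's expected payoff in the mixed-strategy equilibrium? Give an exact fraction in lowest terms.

Blair mixes with probability q on Football, chosen so Alex is indifferent: 10q + 6(1−q) = 5q + 10(1−q) gives q = 4/9.
Alex's expected payoff (from either row, since indifferent) is 10·4/9 + 6·5/9 = 70/9.

70/9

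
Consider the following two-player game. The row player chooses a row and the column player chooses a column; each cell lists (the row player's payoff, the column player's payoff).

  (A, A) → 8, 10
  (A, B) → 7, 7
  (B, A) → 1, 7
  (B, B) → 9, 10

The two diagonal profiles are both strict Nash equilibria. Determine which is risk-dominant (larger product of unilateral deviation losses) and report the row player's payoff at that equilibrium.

At both A: the row player loses 8 − 1 = 7 by deviating; the column player loses 10 − 7 = 3. Product = 7·3 = 21.
At both B: the row player loses 9 − 7 = 2 by deviating; the column player loses 10 − 7 = 3. Product = 2·3 = 6.
21 > 6, so both A is risk-dominant. The row player's payoff there is 8.

8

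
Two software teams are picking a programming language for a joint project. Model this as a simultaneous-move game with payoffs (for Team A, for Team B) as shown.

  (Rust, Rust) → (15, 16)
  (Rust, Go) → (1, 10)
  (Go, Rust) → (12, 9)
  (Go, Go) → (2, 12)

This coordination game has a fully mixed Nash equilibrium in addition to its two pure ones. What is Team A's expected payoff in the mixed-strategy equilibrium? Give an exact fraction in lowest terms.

Team B mixes with probability q on Rust, chosen so Team A is indifferent: 15q + 1(1−q) = 12q + 2(1−q) gives q = 1/4.
Team A's expected payoff (from either row, since indifferent) is 15·1/4 + 1·3/4 = 9/2.

9/2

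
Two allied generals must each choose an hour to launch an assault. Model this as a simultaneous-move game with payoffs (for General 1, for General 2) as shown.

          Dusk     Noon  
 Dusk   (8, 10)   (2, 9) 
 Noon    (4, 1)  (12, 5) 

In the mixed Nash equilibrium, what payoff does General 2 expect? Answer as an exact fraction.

General 1 mixes with probability p on Dusk, chosen so General 2 is indifferent: 10p + 1(1−p) = 9p + 5(1−p) gives p = 4/5.
General 2's expected payoff is 10·4/5 + 1·1/5 = 41/5.

41/5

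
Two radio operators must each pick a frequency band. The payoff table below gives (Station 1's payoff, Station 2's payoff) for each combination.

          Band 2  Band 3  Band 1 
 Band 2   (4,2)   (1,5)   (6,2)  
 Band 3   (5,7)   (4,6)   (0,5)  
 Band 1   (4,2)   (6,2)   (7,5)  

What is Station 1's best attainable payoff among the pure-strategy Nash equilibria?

(Band 3, Band 2) is a pure NE (Station 1: 5 ≥ 4; Station 2: 7 ≥ 6). Station 1 gets 5.
Both Band 1 is a pure NE (Station 1: 7 ≥ 6; Station 2: 5 ≥ 2). Station 1 gets 7.
Every other cell has a profitable deviation for at least one player. Highest of {5, 7} is 7.

7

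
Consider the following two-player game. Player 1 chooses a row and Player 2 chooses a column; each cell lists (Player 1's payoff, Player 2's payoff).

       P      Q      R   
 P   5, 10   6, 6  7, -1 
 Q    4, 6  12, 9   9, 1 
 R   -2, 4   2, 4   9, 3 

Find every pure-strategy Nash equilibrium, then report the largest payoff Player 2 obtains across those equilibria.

Both P is a pure NE (Player 1: 5 ≥ 4; Player 2: 10 ≥ 6). Player 2 gets 10.
Both Q is a pure NE (Player 1: 12 ≥ 6; Player 2: 9 ≥ 6). Player 2 gets 9.
Every other cell has a profitable deviation for at least one player. Highest of {10, 9} is 10.

10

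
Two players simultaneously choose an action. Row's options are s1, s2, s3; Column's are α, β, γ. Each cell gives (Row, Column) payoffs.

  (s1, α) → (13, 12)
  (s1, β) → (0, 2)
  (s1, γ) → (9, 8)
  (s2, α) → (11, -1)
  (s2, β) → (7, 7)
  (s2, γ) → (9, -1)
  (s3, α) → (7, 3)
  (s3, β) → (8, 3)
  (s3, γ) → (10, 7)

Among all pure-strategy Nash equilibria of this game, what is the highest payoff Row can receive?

13

(s1, α) is a pure NE (Row: 13 ≥ 11; Column: 12 ≥ 8). Row gets 13.
(s3, γ) is a pure NE (Row: 10 ≥ 9; Column: 7 ≥ 3). Row gets 10.
Every other cell has a profitable deviation for at least one player. Highest of {13, 10} is 13.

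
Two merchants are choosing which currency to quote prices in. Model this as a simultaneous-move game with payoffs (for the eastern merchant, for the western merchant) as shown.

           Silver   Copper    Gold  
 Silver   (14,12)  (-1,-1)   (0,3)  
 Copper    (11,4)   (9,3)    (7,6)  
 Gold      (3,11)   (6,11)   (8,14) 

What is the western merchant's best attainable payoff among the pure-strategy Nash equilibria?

Both Silver is a pure NE (the eastern merchant: 14 ≥ 11; the western merchant: 12 ≥ 3). The western merchant gets 12.
Both Gold is a pure NE (the eastern merchant: 8 ≥ 7; the western merchant: 14 ≥ 11). The western merchant gets 14.
Every other cell has a profitable deviation for at least one player. Highest of {12, 14} is 14.

14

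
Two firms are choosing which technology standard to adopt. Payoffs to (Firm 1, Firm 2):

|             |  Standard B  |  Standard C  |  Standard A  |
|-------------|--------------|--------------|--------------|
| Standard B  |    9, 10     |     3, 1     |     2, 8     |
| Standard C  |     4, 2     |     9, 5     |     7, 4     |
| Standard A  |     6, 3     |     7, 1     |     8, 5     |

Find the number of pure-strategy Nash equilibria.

3

Both Standard B: Firm 1 gets 9 (best alternative 6); Firm 2 gets 10 (best alternative 8). Neither deviates — NE.
Both Standard C: Firm 1 gets 9 (best alternative 7); Firm 2 gets 5 (best alternative 4). Neither deviates — NE.
Both Standard A: Firm 1 gets 8 (best alternative 7); Firm 2 gets 5 (best alternative 3). Neither deviates — NE.
(Standard A, Standard C) is not a NE: Firm 1 would switch to Standard C (9 > 7).
No other cell survives both best-response checks, so there are 3 pure NE.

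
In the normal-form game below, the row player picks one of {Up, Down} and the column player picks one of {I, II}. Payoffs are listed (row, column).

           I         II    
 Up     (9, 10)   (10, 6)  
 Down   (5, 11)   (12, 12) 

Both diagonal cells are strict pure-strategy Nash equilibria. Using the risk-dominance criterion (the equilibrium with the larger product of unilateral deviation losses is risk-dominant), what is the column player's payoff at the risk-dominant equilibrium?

At (Up, I): the row player loses 9 − 5 = 4 by deviating; the column player loses 10 − 6 = 4. Product = 4·4 = 16.
At (Down, II): the row player loses 12 − 10 = 2 by deviating; the column player loses 12 − 11 = 1. Product = 2·1 = 2.
16 > 2, so (Up, I) is risk-dominant. The column player's payoff there is 10.

10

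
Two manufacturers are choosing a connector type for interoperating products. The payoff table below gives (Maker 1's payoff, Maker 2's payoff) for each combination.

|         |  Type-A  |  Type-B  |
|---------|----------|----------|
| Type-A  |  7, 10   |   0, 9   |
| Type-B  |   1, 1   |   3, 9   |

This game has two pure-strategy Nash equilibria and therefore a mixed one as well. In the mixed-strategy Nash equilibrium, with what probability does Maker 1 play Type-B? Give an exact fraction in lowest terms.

1/9

Maker 1's mix p on Type-A must make Maker 2 indifferent between Type-A and Type-B.
Maker 2's payoff from Type-A: 10p + 1(1−p). From Type-B: 9p + 9(1−p).
Set equal: 1p = 8(1−p) → p = 8/9.
Probability on Type-B is 1 − 8/9 = 1/9.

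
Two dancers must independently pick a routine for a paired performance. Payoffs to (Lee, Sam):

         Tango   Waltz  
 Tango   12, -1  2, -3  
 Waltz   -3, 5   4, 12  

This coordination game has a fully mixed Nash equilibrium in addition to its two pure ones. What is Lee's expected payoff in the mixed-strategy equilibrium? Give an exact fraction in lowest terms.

Sam mixes with probability q on Tango, chosen so Lee is indifferent: 12q + 2(1−q) = (-3)q + 4(1−q) gives q = 2/17.
Lee's expected payoff (from either row, since indifferent) is 12·2/17 + 2·15/17 = 54/17.

54/17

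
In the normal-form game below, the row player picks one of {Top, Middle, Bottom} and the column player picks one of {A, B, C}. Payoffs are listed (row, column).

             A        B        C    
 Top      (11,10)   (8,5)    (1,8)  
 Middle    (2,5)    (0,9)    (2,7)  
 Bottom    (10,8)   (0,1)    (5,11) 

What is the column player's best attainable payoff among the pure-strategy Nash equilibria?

(Top, A) is a pure NE (the row player: 11 ≥ 10; the column player: 10 ≥ 8). The column player gets 10.
(Bottom, C) is a pure NE (the row player: 5 ≥ 2; the column player: 11 ≥ 8). The column player gets 11.
Every other cell has a profitable deviation for at least one player. Highest of {10, 11} is 11.

11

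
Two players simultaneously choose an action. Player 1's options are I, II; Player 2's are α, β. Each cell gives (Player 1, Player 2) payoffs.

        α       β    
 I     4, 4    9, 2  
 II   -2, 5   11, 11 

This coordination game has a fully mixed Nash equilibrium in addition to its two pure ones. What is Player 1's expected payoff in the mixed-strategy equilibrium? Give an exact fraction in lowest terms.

Player 2 mixes with probability q on α, chosen so Player 1 is indifferent: 4q + 9(1−q) = (-2)q + 11(1−q) gives q = 1/4.
Player 1's expected payoff (from either row, since indifferent) is 4·1/4 + 9·3/4 = 31/4.

31/4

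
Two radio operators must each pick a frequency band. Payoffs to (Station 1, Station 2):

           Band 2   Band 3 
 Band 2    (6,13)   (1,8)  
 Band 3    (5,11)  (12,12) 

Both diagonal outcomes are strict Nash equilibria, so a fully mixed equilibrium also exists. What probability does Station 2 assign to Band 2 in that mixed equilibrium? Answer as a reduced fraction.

11/12

Station 2's mix q on Band 2 must make Station 1 indifferent between Band 2 and Band 3.
Station 1's payoff from Band 2: 6q + 1(1−q). From Band 3: 5q + 12(1−q).
Set equal: 1q = 11(1−q) → q = 11/12.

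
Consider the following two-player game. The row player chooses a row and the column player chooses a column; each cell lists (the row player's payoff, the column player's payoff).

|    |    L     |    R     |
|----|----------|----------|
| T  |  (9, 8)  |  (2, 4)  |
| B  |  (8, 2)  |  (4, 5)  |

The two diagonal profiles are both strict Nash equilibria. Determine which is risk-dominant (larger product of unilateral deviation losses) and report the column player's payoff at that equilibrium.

At (T, L): the row player loses 9 − 8 = 1 by deviating; the column player loses 8 − 4 = 4. Product = 1·4 = 4.
At (B, R): the row player loses 4 − 2 = 2 by deviating; the column player loses 5 − 2 = 3. Product = 2·3 = 6.
6 > 4, so (B, R) is risk-dominant. The column player's payoff there is 5.

5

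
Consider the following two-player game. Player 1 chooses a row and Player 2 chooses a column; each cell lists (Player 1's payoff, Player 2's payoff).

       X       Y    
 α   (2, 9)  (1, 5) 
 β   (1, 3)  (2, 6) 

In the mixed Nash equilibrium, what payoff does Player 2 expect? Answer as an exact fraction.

39/7

Player 1 mixes with probability p on α, chosen so Player 2 is indifferent: 9p + 3(1−p) = 5p + 6(1−p) gives p = 3/7.
Player 2's expected payoff is 9·3/7 + 3·4/7 = 39/7.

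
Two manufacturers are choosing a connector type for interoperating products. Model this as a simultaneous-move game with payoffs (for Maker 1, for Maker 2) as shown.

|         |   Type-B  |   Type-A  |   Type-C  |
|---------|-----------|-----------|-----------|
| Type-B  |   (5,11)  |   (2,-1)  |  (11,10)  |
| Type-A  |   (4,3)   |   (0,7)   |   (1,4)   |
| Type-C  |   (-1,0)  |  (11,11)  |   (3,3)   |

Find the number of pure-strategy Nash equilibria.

Both Type-B: Maker 1 gets 5 (best alternative 4); Maker 2 gets 11 (best alternative 10). Neither deviates — NE.
(Type-C, Type-A): Maker 1 gets 11 (best alternative 2); Maker 2 gets 11 (best alternative 3). Neither deviates — NE.
Both Type-C is not a NE: Maker 1 would switch to Type-B (11 > 3).
No other cell survives both best-response checks, so there are 2 pure NE.

2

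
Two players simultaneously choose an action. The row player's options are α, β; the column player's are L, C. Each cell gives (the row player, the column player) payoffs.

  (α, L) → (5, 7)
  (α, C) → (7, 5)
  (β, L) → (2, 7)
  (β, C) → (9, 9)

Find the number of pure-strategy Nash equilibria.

(α, L): the row player gets 5 (best alternative 2); the column player gets 7 (best alternative 5). Neither deviates — NE.
(β, C): the row player gets 9 (best alternative 7); the column player gets 9 (best alternative 7). Neither deviates — NE.
(β, L) is not a NE: the row player would switch to α (5 > 2).
No other cell survives both best-response checks, so there are 2 pure NE.

2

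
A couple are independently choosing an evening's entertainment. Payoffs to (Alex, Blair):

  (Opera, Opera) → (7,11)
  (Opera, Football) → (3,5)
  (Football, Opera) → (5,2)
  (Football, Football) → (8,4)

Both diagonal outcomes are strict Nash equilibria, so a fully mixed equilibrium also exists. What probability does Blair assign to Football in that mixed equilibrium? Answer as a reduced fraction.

2/7

Blair's mix q on Opera must make Alex indifferent between Opera and Football.
Alex's payoff from Opera: 7q + 3(1−q). From Football: 5q + 8(1−q).
Set equal: 2q = 5(1−q) → q = 5/7.
Probability on Football is 1 − 5/7 = 2/7.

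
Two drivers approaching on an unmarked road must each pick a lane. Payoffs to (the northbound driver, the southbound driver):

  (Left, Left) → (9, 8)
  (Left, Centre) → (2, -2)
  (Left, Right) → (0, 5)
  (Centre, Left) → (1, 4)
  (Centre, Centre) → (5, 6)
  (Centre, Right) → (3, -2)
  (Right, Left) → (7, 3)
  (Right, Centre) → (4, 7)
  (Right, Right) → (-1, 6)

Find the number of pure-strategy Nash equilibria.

Both Left: the northbound driver gets 9 (best alternative 7); the southbound driver gets 8 (best alternative 5). Neither deviates — NE.
Both Centre: the northbound driver gets 5 (best alternative 4); the southbound driver gets 6 (best alternative 4). Neither deviates — NE.
Both Right is not a NE: the northbound driver would switch to Centre (3 > -1).
No other cell survives both best-response checks, so there are 2 pure NE.

2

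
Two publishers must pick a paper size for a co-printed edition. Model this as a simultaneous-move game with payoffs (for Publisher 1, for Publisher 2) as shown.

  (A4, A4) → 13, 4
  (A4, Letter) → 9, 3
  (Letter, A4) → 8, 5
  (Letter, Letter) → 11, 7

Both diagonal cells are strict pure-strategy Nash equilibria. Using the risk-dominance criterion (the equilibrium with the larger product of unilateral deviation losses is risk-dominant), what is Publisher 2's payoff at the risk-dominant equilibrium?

At both A4: Publisher 1 loses 13 − 8 = 5 by deviating; Publisher 2 loses 4 − 3 = 1. Product = 5·1 = 5.
At both Letter: Publisher 1 loses 11 − 9 = 2 by deviating; Publisher 2 loses 7 − 5 = 2. Product = 2·2 = 4.
5 > 4, so both A4 is risk-dominant. Publisher 2's payoff there is 4.

4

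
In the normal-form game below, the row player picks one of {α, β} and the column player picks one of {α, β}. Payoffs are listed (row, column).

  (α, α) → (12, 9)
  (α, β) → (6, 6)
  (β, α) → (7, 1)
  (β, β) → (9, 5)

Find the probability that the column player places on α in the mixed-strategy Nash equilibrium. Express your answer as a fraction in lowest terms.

The column player's mix q on α must make the row player indifferent between α and β.
The row player's payoff from α: 12q + 6(1−q). From β: 7q + 9(1−q).
Set equal: 5q = 3(1−q) → q = 3/8.

3/8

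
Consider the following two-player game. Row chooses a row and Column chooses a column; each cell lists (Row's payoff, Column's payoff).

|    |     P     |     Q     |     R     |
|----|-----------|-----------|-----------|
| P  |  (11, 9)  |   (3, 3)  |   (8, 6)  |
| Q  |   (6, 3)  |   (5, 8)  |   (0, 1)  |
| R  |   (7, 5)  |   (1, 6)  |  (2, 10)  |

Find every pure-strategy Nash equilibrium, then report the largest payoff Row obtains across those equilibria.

11

Both P is a pure NE (Row: 11 ≥ 7; Column: 9 ≥ 6). Row gets 11.
Both Q is a pure NE (Row: 5 ≥ 3; Column: 8 ≥ 3). Row gets 5.
Every other cell has a profitable deviation for at least one player. Highest of {11, 5} is 11.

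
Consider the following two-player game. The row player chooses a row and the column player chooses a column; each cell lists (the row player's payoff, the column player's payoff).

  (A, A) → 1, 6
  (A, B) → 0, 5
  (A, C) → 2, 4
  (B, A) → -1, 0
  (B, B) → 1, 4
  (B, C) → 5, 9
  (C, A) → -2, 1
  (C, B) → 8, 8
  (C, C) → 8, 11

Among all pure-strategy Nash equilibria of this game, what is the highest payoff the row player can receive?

8

Both A is a pure NE (the row player: 1 ≥ -1; the column player: 6 ≥ 5). The row player gets 1.
Both C is a pure NE (the row player: 8 ≥ 5; the column player: 11 ≥ 8). The row player gets 8.
Every other cell has a profitable deviation for at least one player. Highest of {1, 8} is 8.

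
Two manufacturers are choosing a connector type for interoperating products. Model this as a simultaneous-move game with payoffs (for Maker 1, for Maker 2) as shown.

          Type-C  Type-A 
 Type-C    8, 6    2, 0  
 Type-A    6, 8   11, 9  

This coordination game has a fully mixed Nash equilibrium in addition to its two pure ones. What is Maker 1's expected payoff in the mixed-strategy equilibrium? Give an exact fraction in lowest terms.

76/11

Maker 2 mixes with probability q on Type-C, chosen so Maker 1 is indifferent: 8q + 2(1−q) = 6q + 11(1−q) gives q = 9/11.
Maker 1's expected payoff (from either row, since indifferent) is 8·9/11 + 2·2/11 = 76/11.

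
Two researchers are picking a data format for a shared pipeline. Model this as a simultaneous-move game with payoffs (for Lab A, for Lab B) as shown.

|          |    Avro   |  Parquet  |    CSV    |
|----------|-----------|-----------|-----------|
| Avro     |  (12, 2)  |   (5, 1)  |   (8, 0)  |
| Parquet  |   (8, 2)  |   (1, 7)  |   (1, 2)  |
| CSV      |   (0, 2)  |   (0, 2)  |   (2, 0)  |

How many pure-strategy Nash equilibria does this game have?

1

Both Avro: Lab A gets 12 (best alternative 8); Lab B gets 2 (best alternative 1). Neither deviates — NE.
Both Parquet is not a NE: Lab A would switch to Avro (5 > 1).
No other cell survives both best-response checks, so there is 1 pure NE.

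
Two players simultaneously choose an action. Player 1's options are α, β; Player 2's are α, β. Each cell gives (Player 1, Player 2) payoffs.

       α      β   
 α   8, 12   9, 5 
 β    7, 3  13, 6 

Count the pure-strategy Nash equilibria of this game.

2

Both α: Player 1 gets 8 (best alternative 7); Player 2 gets 12 (best alternative 5). Neither deviates — NE.
Both β: Player 1 gets 13 (best alternative 9); Player 2 gets 6 (best alternative 3). Neither deviates — NE.
(α, β) is not a NE: Player 1 would switch to β (13 > 9).
No other cell survives both best-response checks, so there are 2 pure NE.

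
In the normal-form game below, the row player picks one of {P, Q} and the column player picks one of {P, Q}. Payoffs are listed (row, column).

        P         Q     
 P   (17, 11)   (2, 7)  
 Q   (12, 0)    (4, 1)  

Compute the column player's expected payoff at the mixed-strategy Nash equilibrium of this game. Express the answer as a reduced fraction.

11/5

The row player mixes with probability p on P, chosen so the column player is indifferent: 11p + 0(1−p) = 7p + 1(1−p) gives p = 1/5.
The column player's expected payoff is 11·1/5 + 0·4/5 = 11/5.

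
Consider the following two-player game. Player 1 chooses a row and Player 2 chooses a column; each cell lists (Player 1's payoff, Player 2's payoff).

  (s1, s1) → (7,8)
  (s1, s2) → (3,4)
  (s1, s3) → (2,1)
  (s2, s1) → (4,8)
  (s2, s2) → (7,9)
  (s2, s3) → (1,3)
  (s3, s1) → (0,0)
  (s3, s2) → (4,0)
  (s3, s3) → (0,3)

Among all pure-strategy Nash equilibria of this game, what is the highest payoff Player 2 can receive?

Both s1 is a pure NE (Player 1: 7 ≥ 4; Player 2: 8 ≥ 4). Player 2 gets 8.
Both s2 is a pure NE (Player 1: 7 ≥ 4; Player 2: 9 ≥ 8). Player 2 gets 9.
Every other cell has a profitable deviation for at least one player. Highest of {8, 9} is 9.

9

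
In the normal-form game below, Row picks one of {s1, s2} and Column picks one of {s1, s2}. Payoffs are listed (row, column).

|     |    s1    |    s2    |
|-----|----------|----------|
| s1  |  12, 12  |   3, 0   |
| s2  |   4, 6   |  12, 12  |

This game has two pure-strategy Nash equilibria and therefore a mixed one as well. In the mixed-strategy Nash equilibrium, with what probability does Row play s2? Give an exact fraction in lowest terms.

2/3

Row's mix p on s1 must make Column indifferent between s1 and s2.
Column's payoff from s1: 12p + 6(1−p). From s2: 0p + 12(1−p).
Set equal: 12p = 6(1−p) → p = 6/18 = 1/3.
Probability on s2 is 1 − 1/3 = 2/3.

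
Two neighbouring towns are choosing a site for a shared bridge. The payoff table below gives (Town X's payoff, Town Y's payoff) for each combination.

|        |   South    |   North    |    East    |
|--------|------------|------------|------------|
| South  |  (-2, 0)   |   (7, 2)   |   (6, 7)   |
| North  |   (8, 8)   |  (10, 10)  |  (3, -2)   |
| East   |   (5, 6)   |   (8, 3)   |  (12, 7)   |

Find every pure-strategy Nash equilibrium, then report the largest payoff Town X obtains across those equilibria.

12

Both North is a pure NE (Town X: 10 ≥ 8; Town Y: 10 ≥ 8). Town X gets 10.
Both East is a pure NE (Town X: 12 ≥ 6; Town Y: 7 ≥ 6). Town X gets 12.
Every other cell has a profitable deviation for at least one player. Highest of {10, 12} is 12.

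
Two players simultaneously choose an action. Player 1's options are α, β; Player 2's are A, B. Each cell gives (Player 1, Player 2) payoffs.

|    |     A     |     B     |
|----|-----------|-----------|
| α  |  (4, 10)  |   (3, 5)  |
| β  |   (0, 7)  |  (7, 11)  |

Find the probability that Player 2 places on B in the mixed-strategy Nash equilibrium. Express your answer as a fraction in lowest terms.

Player 2's mix q on A must make Player 1 indifferent between α and β.
Player 1's payoff from α: 4q + 3(1−q). From β: 0q + 7(1−q).
Set equal: 4q = 4(1−q) → q = 4/8 = 1/2.
Probability on B is 1 − 1/2 = 1/2.

1/2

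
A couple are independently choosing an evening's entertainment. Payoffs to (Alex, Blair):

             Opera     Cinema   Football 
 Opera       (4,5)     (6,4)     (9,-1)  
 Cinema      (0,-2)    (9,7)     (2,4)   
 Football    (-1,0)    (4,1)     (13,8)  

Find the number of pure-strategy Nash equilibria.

Both Opera: Alex gets 4 (best alternative 0); Blair gets 5 (best alternative 4). Neither deviates — NE.
Both Cinema: Alex gets 9 (best alternative 6); Blair gets 7 (best alternative 4). Neither deviates — NE.
Both Football: Alex gets 13 (best alternative 9); Blair gets 8 (best alternative 1). Neither deviates — NE.
(Football, Cinema) is not a NE: Alex would switch to Cinema (9 > 4).
No other cell survives both best-response checks, so there are 3 pure NE.

3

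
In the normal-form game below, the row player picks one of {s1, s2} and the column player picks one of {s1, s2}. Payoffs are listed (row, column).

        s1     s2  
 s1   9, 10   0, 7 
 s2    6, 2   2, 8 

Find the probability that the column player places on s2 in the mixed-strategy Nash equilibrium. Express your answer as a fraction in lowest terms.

The column player's mix q on s1 must make the row player indifferent between s1 and s2.
The row player's payoff from s1: 9q + 0(1−q). From s2: 6q + 2(1−q).
Set equal: 3q = 2(1−q) → q = 2/5.
Probability on s2 is 1 − 2/5 = 3/5.

3/5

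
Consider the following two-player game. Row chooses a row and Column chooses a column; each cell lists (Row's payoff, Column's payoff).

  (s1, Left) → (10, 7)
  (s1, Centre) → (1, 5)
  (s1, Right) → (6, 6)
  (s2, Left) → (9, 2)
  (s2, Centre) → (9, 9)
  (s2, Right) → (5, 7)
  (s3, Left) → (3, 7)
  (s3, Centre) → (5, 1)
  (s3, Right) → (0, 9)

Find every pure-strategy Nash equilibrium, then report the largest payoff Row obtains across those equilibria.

(s1, Left) is a pure NE (Row: 10 ≥ 9; Column: 7 ≥ 6). Row gets 10.
(s2, Centre) is a pure NE (Row: 9 ≥ 5; Column: 9 ≥ 7). Row gets 9.
Every other cell has a profitable deviation for at least one player. Highest of {10, 9} is 10.

10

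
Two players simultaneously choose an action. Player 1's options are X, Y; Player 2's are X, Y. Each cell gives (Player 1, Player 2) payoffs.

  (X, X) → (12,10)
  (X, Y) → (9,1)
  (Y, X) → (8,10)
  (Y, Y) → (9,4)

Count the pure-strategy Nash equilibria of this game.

Both X: Player 1 gets 12 (best alternative 8); Player 2 gets 10 (best alternative 1). Neither deviates — NE.
Both Y is not a NE: Player 2 would switch to X (10 > 4).
No other cell survives both best-response checks, so there is 1 pure NE.

1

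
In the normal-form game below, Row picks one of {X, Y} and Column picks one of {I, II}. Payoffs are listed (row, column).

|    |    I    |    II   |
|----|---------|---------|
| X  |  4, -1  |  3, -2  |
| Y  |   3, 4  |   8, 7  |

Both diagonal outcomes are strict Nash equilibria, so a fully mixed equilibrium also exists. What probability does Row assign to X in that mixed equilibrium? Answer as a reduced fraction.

3/4

Row's mix p on X must make Column indifferent between I and II.
Column's payoff from I: (-1)p + 4(1−p). From II: (-2)p + 7(1−p).
Set equal: 1p = 3(1−p) → p = 3/4.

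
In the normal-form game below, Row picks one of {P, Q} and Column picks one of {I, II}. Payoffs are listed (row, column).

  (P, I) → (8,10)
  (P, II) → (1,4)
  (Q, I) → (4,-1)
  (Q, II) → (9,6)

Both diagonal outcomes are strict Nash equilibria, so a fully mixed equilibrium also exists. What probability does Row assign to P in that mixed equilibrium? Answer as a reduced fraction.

7/13

Row's mix p on P must make Column indifferent between I and II.
Column's payoff from I: 10p + (-1)(1−p). From II: 4p + 6(1−p).
Set equal: 6p = 7(1−p) → p = 7/13.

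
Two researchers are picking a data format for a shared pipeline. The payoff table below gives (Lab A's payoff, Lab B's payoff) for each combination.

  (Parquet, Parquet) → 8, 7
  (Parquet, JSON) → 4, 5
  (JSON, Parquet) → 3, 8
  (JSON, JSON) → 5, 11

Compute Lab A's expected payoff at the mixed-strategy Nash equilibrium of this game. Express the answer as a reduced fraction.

Lab B mixes with probability q on Parquet, chosen so Lab A is indifferent: 8q + 4(1−q) = 3q + 5(1−q) gives q = 1/6.
Lab A's expected payoff (from either row, since indifferent) is 8·1/6 + 4·5/6 = 14/3.

14/3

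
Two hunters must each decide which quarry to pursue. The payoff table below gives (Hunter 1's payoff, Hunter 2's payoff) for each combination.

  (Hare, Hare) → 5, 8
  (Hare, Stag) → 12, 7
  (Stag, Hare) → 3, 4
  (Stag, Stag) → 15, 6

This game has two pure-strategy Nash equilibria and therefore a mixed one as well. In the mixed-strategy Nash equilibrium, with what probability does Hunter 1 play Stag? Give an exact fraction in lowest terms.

1/3

Hunter 1's mix p on Hare must make Hunter 2 indifferent between Hare and Stag.
Hunter 2's payoff from Hare: 8p + 4(1−p). From Stag: 7p + 6(1−p).
Set equal: 1p = 2(1−p) → p = 2/3.
Probability on Stag is 1 − 2/3 = 1/3.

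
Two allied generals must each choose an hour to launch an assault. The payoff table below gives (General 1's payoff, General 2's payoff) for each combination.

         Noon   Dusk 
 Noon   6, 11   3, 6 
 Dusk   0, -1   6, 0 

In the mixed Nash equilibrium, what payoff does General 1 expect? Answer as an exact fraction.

General 2 mixes with probability q on Noon, chosen so General 1 is indifferent: 6q + 3(1−q) = 0q + 6(1−q) gives q = 1/3.
General 1's expected payoff (from either row, since indifferent) is 6·1/3 + 3·2/3 = 4.

4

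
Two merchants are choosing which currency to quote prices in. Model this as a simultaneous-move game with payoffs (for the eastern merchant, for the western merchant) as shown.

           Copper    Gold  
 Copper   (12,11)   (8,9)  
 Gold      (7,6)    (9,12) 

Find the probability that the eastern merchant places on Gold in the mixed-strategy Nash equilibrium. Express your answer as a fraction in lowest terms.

The eastern merchant's mix p on Copper must make the western merchant indifferent between Copper and Gold.
The western merchant's payoff from Copper: 11p + 6(1−p). From Gold: 9p + 12(1−p).
Set equal: 2p = 6(1−p) → p = 6/8 = 3/4.
Probability on Gold is 1 − 3/4 = 1/4.

1/4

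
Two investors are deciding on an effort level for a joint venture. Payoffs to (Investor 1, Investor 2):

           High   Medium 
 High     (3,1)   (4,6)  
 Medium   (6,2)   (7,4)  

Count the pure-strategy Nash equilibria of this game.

Both Medium: Investor 1 gets 7 (best alternative 4); Investor 2 gets 4 (best alternative 2). Neither deviates — NE.
Both High is not a NE: Investor 1 would switch to Medium (6 > 3).
No other cell survives both best-response checks, so there is 1 pure NE.

1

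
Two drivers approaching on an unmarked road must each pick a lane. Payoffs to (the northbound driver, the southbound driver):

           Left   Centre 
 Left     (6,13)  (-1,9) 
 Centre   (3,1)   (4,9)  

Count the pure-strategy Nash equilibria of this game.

Both Left: the northbound driver gets 6 (best alternative 3); the southbound driver gets 13 (best alternative 9). Neither deviates — NE.
Both Centre: the northbound driver gets 4 (best alternative -1); the southbound driver gets 9 (best alternative 1). Neither deviates — NE.
(Centre, Left) is not a NE: the northbound driver would switch to Left (6 > 3).
No other cell survives both best-response checks, so there are 2 pure NE.

2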